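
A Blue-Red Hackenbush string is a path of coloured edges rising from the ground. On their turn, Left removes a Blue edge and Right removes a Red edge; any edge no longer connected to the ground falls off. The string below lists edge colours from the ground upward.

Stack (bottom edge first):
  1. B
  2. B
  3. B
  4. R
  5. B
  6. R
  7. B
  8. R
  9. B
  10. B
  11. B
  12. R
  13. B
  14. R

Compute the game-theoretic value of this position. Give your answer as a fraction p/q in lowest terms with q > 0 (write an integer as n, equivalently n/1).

5493/2048

Prefix values for B B B R B R B R B B B R B R via {L|R} + simplicity:
edge 1 of 14 (B): { 0 | (no moves) } — 1
edge 2 of 14 (B): { 0; 1 | (no moves) } — 2
edge 3 of 14 (B): { 0; 1; 2 | (no moves) } — 3
edge 4 of 14 (R): { 0; 1; 2 | 3 } — 5/2
edge 5 of 14 (B): { 0; 1; 2; 5/2 | 3 } — 11/4
edge 6 of 14 (R): { 0; 1; 2; 5/2 | 11/4; 3 } — 21/8
edge 7 of 14 (B): { 0; 1; 2; 5/2; 21/8 | 11/4; 3 } — 43/16
edge 8 of 14 (R): { 0; 1; 2; 5/2; 21/8 | 43/16; 11/4; 3 } — 85/32
edge 9 of 14 (B): { 0; 1; 2; 5/2; 21/8; 85/32 | 43/16; 11/4; 3 } — 171/64
edge 10 of 14 (B): { 0; 1; 2; 5/2; 21/8; 85/32; 171/64 | 43/16; 11/4; 3 } — 343/128
edge 11 of 14 (B): { 0; 1; 2; 5/2; 21/8; 85/32; 171/64; 343/128 | 43/16; 11/4; 3 } — 687/256
edge 12 of 14 (R): { 0; 1; 2; 5/2; 21/8; 85/32; 171/64; 343/128 | 687/256; 43/16; 11/4; 3 } — 1373/512
edge 13 of 14 (B): { 0; 1; 2; 5/2; 21/8; 85/32; 171/64; 343/128; 1373/512 | 687/256; 43/16; 11/4; 3 } — 2747/1024
edge 14 of 14 (R): { 0; 1; 2; 5/2; 21/8; 85/32; 171/64; 343/128; 1373/512 | 2747/1024; 687/256; 43/16; 11/4; 3 } — 5493/2048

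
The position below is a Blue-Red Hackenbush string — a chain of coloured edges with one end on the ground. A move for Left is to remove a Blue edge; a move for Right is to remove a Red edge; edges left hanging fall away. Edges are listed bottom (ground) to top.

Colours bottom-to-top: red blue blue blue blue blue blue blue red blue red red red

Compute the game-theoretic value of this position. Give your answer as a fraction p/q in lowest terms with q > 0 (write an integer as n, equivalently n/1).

Build v(s[:k]) for k = 1..13, string s = red blue blue blue blue blue blue blue red blue red red red.
1 of 13 · r · max L −∞ · min R 0 gives -1
2 of 13 · rb · max L -1 · min R 0 gives -1/2
3 of 13 · rbb · max L -1/2 · min R 0 gives -1/4
4 of 13 · rbbb · max L -1/4 · min R 0 gives -1/8
5 of 13 · rbbbb · max L -1/8 · min R 0 gives -1/16
6 of 13 · rbbbbb · max L -1/16 · min R 0 gives -1/32
7 of 13 · rbbbbbb · max L -1/32 · min R 0 gives -1/64
8 of 13 · rbbbbbbb · max L -1/64 · min R 0 gives -1/128
9 of 13 · rbbbbbbbr · max L -1/64 · min R -1/128 gives -3/256
10 of 13 · rbbbbbbbrb · max L -3/256 · min R -1/128 gives -5/512
11 of 13 · rbbbbbbbrbr · max L -3/256 · min R -5/512 gives -11/1024
12 of 13 · rbbbbbbbrbrr · max L -3/256 · min R -11/1024 gives -23/2048
13 of 13 · rbbbbbbbrbrrr · max L -3/256 · min R -23/2048 gives -47/4096

-47/4096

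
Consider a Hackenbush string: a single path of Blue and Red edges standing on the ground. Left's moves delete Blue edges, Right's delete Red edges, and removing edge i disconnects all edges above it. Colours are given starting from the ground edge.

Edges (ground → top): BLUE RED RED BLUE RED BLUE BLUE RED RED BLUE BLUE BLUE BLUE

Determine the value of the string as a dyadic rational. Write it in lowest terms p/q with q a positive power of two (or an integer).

1 of 13 · B · max L 0 · min R +∞ -> 1
2 of 13 · BR · max L 0 · min R 1 -> 1/2
3 of 13 · BRR · max L 0 · min R 1/2 -> 1/4
4 of 13 · BRRB · max L 1/4 · min R 1/2 -> 3/8
5 of 13 · BRRBR · max L 1/4 · min R 3/8 -> 5/16
6 of 13 · BRRBRB · max L 5/16 · min R 3/8 -> 11/32
7 of 13 · BRRBRBB · max L 11/32 · min R 3/8 -> 23/64
8 of 13 · BRRBRBBR · max L 11/32 · min R 23/64 -> 45/128
9 of 13 · BRRBRBBRR · max L 11/32 · min R 45/128 -> 89/256
10 of 13 · BRRBRBBRRB · max L 89/256 · min R 45/128 -> 179/512
11 of 13 · BRRBRBBRRBB · max L 179/512 · min R 45/128 -> 359/1024
12 of 13 · BRRBRBBRRBBB · max L 359/1024 · min R 45/128 -> 719/2048
13 of 13 · BRRBRBBRRBBBB · max L 719/2048 · min R 45/128 -> 1439/4096

1439/4096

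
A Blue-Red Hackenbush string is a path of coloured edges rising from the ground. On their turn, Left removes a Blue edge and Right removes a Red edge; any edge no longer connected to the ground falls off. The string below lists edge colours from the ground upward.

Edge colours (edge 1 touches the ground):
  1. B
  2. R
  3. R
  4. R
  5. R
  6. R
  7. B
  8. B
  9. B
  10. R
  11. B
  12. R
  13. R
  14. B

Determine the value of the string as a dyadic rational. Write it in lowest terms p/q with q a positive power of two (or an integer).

467/8192

step 1: add B to get B; options L={ 0 } R={  } => 1
step 2: add R to get BR; options L={ 0 } R={ 1 } => 1/2
step 3: add R to get BRR; options L={ 0 } R={ 1/2; 1 } => 1/4
step 4: add R to get BRRR; options L={ 0 } R={ 1/4; 1/2; 1 } => 1/8
step 5: add R to get BRRRR; options L={ 0 } R={ 1/8; 1/4; 1/2; 1 } => 1/16
step 6: add R to get BRRRRR; options L={ 0 } R={ 1/16; 1/8; 1/4; 1/2; 1 } => 1/32
step 7: add B to get BRRRRRB; options L={ 0; 1/32 } R={ 1/16; 1/8; 1/4; 1/2; 1 } => 3/64
step 8: add B to get BRRRRRBB; options L={ 0; 1/32; 3/64 } R={ 1/16; 1/8; 1/4; 1/2; 1 } => 7/128
step 9: add B to get BRRRRRBBB; options L={ 0; 1/32; 3/64; 7/128 } R={ 1/16; 1/8; 1/4; 1/2; 1 } => 15/256
step 10: add R to get BRRRRRBBBR; options L={ 0; 1/32; 3/64; 7/128 } R={ 15/256; 1/16; 1/8; 1/4; 1/2; 1 } => 29/512
step 11: add B to get BRRRRRBBBRB; options L={ 0; 1/32; 3/64; 7/128; 29/512 } R={ 15/256; 1/16; 1/8; 1/4; 1/2; 1 } => 59/1024
step 12: add R to get BRRRRRBBBRBR; options L={ 0; 1/32; 3/64; 7/128; 29/512 } R={ 59/1024; 15/256; 1/16; 1/8; 1/4; 1/2; 1 } => 117/2048
step 13: add R to get BRRRRRBBBRBRR; options L={ 0; 1/32; 3/64; 7/128; 29/512 } R={ 117/2048; 59/1024; 15/256; 1/16; 1/8; 1/4; 1/2; 1 } => 233/4096
step 14: add B to get BRRRRRBBBRBRRB; options L={ 0; 1/32; 3/64; 7/128; 29/512; 233/4096 } R={ 117/2048; 59/1024; 15/256; 1/16; 1/8; 1/4; 1/2; 1 } => 467/8192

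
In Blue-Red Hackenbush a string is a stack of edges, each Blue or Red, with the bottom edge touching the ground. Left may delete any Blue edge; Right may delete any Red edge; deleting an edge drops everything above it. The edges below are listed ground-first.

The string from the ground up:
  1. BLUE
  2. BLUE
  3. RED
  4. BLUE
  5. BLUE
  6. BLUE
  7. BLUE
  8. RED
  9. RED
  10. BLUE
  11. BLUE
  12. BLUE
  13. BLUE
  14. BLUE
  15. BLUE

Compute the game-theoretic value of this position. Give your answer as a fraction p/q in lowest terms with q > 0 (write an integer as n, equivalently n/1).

Build v(s[:k]) for k = 1..15, string s = BLUE BLUE RED BLUE BLUE BLUE BLUE RED RED BLUE BLUE BLUE BLUE BLUE BLUE.
step 1: add BLUE to get B; options L={ 0 } R={ (no moves) } — 1
step 2: add BLUE to get BB; options L={ 0,1 } R={ (no moves) } — 2
step 3: add RED to get BBR; options L={ 0,1 } R={ 2 } — 3/2
step 4: add BLUE to get BBRB; options L={ 0,1,3/2 } R={ 2 } — 7/4
step 5: add BLUE to get BBRBB; options L={ 0,1,3/2,7/4 } R={ 2 } — 15/8
step 6: add BLUE to get BBRBBB; options L={ 0,1,3/2,7/4,15/8 } R={ 2 } — 31/16
step 7: add BLUE to get BBRBBBB; options L={ 0,1,3/2,7/4,15/8,31/16 } R={ 2 } — 63/32
step 8: add RED to get BBRBBBBR; options L={ 0,1,3/2,7/4,15/8,31/16 } R={ 63/32,2 } — 125/64
step 9: add RED to get BBRBBBBRR; options L={ 0,1,3/2,7/4,15/8,31/16 } R={ 125/64,63/32,2 } — 249/128
step 10: add BLUE to get BBRBBBBRRB; options L={ 0,1,3/2,7/4,15/8,31/16,249/128 } R={ 125/64,63/32,2 } — 499/256
step 11: add BLUE to get BBRBBBBRRBB; options L={ 0,1,3/2,7/4,15/8,31/16,249/128,499/256 } R={ 125/64,63/32,2 } — 999/512
step 12: add BLUE to get BBRBBBBRRBBB; options L={ 0,1,3/2,7/4,15/8,31/16,249/128,499/256,999/512 } R={ 125/64,63/32,2 } — 1999/1024
step 13: add BLUE to get BBRBBBBRRBBBB; options L={ 0,1,3/2,7/4,15/8,31/16,249/128,499/256,999/512,1999/1024 } R={ 125/64,63/32,2 } — 3999/2048
step 14: add BLUE to get BBRBBBBRRBBBBB; options L={ 0,1,3/2,7/4,15/8,31/16,249/128,499/256,999/512,1999/1024,3999/2048 } R={ 125/64,63/32,2 } — 7999/4096
step 15: add BLUE to get BBRBBBBRRBBBBBB; options L={ 0,1,3/2,7/4,15/8,31/16,249/128,499/256,999/512,1999/1024,3999/2048,7999/4096 } R={ 125/64,63/32,2 } — 15999/8192

15999/8192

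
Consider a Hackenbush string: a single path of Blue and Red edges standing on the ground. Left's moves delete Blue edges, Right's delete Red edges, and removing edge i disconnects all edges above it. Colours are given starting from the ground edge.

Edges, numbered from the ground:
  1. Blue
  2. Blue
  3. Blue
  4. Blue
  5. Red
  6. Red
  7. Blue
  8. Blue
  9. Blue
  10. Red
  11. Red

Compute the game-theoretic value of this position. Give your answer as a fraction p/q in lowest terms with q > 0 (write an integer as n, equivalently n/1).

step 1: add Blue to get B; options L={ 0 } R={ — } gives 1
step 2: add Blue to get BB; options L={ 0,1 } R={ — } gives 2
step 3: add Blue to get BBB; options L={ 0,1,2 } R={ — } gives 3
step 4: add Blue to get BBBB; options L={ 0,1,2,3 } R={ — } gives 4
step 5: add Red to get BBBBR; options L={ 0,1,2,3 } R={ 4 } gives 7/2
step 6: add Red to get BBBBRR; options L={ 0,1,2,3 } R={ 7/2,4 } gives 13/4
step 7: add Blue to get BBBBRRB; options L={ 0,1,2,3,13/4 } R={ 7/2,4 } gives 27/8
step 8: add Blue to get BBBBRRBB; options L={ 0,1,2,3,13/4,27/8 } R={ 7/2,4 } gives 55/16
step 9: add Blue to get BBBBRRBBB; options L={ 0,1,2,3,13/4,27/8,55/16 } R={ 7/2,4 } gives 111/32
step 10: add Red to get BBBBRRBBBR; options L={ 0,1,2,3,13/4,27/8,55/16 } R={ 111/32,7/2,4 } gives 221/64
step 11: add Red to get BBBBRRBBBRR; options L={ 0,1,2,3,13/4,27/8,55/16 } R={ 221/64,111/32,7/2,4 } gives 441/128

441/128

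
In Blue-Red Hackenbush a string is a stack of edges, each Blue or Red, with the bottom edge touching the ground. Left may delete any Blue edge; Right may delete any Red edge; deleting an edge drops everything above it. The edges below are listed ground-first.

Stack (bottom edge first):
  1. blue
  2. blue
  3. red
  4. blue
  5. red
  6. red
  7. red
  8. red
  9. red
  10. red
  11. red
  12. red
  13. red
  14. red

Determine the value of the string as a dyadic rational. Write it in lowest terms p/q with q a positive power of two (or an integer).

6145/4096

Build G(s[:k]) for k = 1..14, string s = blue blue red blue red red red red red red red red red red.
step 1: add blue to get b; options L={ 0 } R={ — } => 1
step 2: add blue to get bb; options L={ 0,1 } R={ — } => 2
step 3: add red to get bbr; options L={ 0,1 } R={ 2 } => 3/2
step 4: add blue to get bbrb; options L={ 0,1,3/2 } R={ 2 } => 7/4
step 5: add red to get bbrbr; options L={ 0,1,3/2 } R={ 7/4,2 } => 13/8
step 6: add red to get bbrbrr; options L={ 0,1,3/2 } R={ 13/8,7/4,2 } => 25/16
step 7: add red to get bbrbrrr; options L={ 0,1,3/2 } R={ 25/16,13/8,7/4,2 } => 49/32
step 8: add red to get bbrbrrrr; options L={ 0,1,3/2 } R={ 49/32,25/16,13/8,7/4,2 } => 97/64
step 9: add red to get bbrbrrrrr; options L={ 0,1,3/2 } R={ 97/64,49/32,25/16,13/8,7/4,2 } => 193/128
step 10: add red to get bbrbrrrrrr; options L={ 0,1,3/2 } R={ 193/128,97/64,49/32,25/16,13/8,7/4,2 } => 385/256
step 11: add red to get bbrbrrrrrrr; options L={ 0,1,3/2 } R={ 385/256,193/128,97/64,49/32,25/16,13/8,7/4,2 } => 769/512
step 12: add red to get bbrbrrrrrrrr; options L={ 0,1,3/2 } R={ 769/512,385/256,193/128,97/64,49/32,25/16,13/8,7/4,2 } => 1537/1024
step 13: add red to get bbrbrrrrrrrrr; options L={ 0,1,3/2 } R={ 1537/1024,769/512,385/256,193/128,97/64,49/32,25/16,13/8,7/4,2 } => 3073/2048
step 14: add red to get bbrbrrrrrrrrrr; options L={ 0,1,3/2 } R={ 3073/2048,1537/1024,769/512,385/256,193/128,97/64,49/32,25/16,13/8,7/4,2 } => 6145/4096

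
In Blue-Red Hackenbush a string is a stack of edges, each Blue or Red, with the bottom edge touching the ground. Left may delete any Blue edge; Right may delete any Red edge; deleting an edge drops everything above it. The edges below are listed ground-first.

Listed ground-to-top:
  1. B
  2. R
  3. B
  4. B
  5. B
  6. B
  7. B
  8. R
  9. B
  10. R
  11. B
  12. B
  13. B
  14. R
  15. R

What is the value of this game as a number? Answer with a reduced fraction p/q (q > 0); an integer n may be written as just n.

G_1 [B]  L=[0]  R=[∅]  => 1
G_2 [BR]  L=[0]  R=[1]  => 1/2
G_3 [BRB]  L=[0,1/2]  R=[1]  => 3/4
G_4 [BRBB]  L=[0,1/2,3/4]  R=[1]  => 7/8
G_5 [BRBBB]  L=[0,1/2,3/4,7/8]  R=[1]  => 15/16
G_6 [BRBBBB]  L=[0,1/2,3/4,7/8,15/16]  R=[1]  => 31/32
G_7 [BRBBBBB]  L=[0,1/2,3/4,7/8,15/16,31/32]  R=[1]  => 63/64
G_8 [BRBBBBBR]  L=[0,1/2,3/4,7/8,15/16,31/32]  R=[63/64,1]  => 125/128
G_9 [BRBBBBBRB]  L=[0,1/2,3/4,7/8,15/16,31/32,125/128]  R=[63/64,1]  => 251/256
G_10 [BRBBBBBRBR]  L=[0,1/2,3/4,7/8,15/16,31/32,125/128]  R=[251/256,63/64,1]  => 501/512
G_11 [BRBBBBBRBRB]  L=[0,1/2,3/4,7/8,15/16,31/32,125/128,501/512]  R=[251/256,63/64,1]  => 1003/1024
G_12 [BRBBBBBRBRBB]  L=[0,1/2,3/4,7/8,15/16,31/32,125/128,501/512,1003/1024]  R=[251/256,63/64,1]  => 2007/2048
G_13 [BRBBBBBRBRBBB]  L=[0,1/2,3/4,7/8,15/16,31/32,125/128,501/512,1003/1024,2007/2048]  R=[251/256,63/64,1]  => 4015/4096
G_14 [BRBBBBBRBRBBBR]  L=[0,1/2,3/4,7/8,15/16,31/32,125/128,501/512,1003/1024,2007/2048]  R=[4015/4096,251/256,63/64,1]  => 8029/8192
G_15 [BRBBBBBRBRBBBRR]  L=[0,1/2,3/4,7/8,15/16,31/32,125/128,501/512,1003/1024,2007/2048]  R=[8029/8192,4015/4096,251/256,63/64,1]  => 16057/16384

16057/16384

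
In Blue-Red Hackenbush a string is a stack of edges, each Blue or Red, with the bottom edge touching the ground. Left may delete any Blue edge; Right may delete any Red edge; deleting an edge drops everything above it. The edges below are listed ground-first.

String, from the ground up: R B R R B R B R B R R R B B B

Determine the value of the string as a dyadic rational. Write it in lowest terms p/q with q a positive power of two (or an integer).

-13681/16384

G(R) = { · | 0 } ⇒ -1
G(RB) = { -1 | 0 } ⇒ -1/2
G(RBR) = { -1 | -1/2 0 } ⇒ -3/4
G(RBRR) = { -1 | -3/4 -1/2 0 } ⇒ -7/8
G(RBRRB) = { -1 -7/8 | -3/4 -1/2 0 } ⇒ -13/16
G(RBRRBR) = { -1 -7/8 | -13/16 -3/4 -1/2 0 } ⇒ -27/32
G(RBRRBRB) = { -1 -7/8 -27/32 | -13/16 -3/4 -1/2 0 } ⇒ -53/64
G(RBRRBRBR) = { -1 -7/8 -27/32 | -53/64 -13/16 -3/4 -1/2 0 } ⇒ -107/128
G(RBRRBRBRB) = { -1 -7/8 -27/32 -107/128 | -53/64 -13/16 -3/4 -1/2 0 } ⇒ -213/256
G(RBRRBRBRBR) = { -1 -7/8 -27/32 -107/128 | -213/256 -53/64 -13/16 -3/4 -1/2 0 } ⇒ -427/512
G(RBRRBRBRBRR) = { -1 -7/8 -27/32 -107/128 | -427/512 -213/256 -53/64 -13/16 -3/4 -1/2 0 } ⇒ -855/1024
G(RBRRBRBRBRRR) = { -1 -7/8 -27/32 -107/128 | -855/1024 -427/512 -213/256 -53/64 -13/16 -3/4 -1/2 0 } ⇒ -1711/2048
G(RBRRBRBRBRRRB) = { -1 -7/8 -27/32 -107/128 -1711/2048 | -855/1024 -427/512 -213/256 -53/64 -13/16 -3/4 -1/2 0 } ⇒ -3421/4096
G(RBRRBRBRBRRRBB) = { -1 -7/8 -27/32 -107/128 -1711/2048 -3421/4096 | -855/1024 -427/512 -213/256 -53/64 -13/16 -3/4 -1/2 0 } ⇒ -6841/8192
G(RBRRBRBRBRRRBBB) = { -1 -7/8 -27/32 -107/128 -1711/2048 -3421/4096 -6841/8192 | -855/1024 -427/512 -213/256 -53/64 -13/16 -3/4 -1/2 0 } ⇒ -13681/16384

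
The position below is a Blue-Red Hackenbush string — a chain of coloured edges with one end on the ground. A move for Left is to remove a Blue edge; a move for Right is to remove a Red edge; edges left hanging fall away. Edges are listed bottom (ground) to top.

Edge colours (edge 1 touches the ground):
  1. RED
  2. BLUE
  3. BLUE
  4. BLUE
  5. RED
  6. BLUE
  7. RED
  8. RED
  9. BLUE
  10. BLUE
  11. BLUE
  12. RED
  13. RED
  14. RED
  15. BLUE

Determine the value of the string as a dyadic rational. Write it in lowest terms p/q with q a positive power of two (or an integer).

Build g(s[:k]) for k = 1..15, string s = RED BLUE BLUE BLUE RED BLUE RED RED BLUE BLUE BLUE RED RED RED BLUE.
1 of 15 · R · max L −∞ · min R 0 ⇒ -1
2 of 15 · RB · max L -1 · min R 0 ⇒ -1/2
3 of 15 · RBB · max L -1/2 · min R 0 ⇒ -1/4
4 of 15 · RBBB · max L -1/4 · min R 0 ⇒ -1/8
5 of 15 · RBBBR · max L -1/4 · min R -1/8 ⇒ -3/16
6 of 15 · RBBBRB · max L -3/16 · min R -1/8 ⇒ -5/32
7 of 15 · RBBBRBR · max L -3/16 · min R -5/32 ⇒ -11/64
8 of 15 · RBBBRBRR · max L -3/16 · min R -11/64 ⇒ -23/128
9 of 15 · RBBBRBRRB · max L -23/128 · min R -11/64 ⇒ -45/256
10 of 15 · RBBBRBRRBB · max L -45/256 · min R -11/64 ⇒ -89/512
11 of 15 · RBBBRBRRBBB · max L -89/512 · min R -11/64 ⇒ -177/1024
12 of 15 · RBBBRBRRBBBR · max L -89/512 · min R -177/1024 ⇒ -355/2048
13 of 15 · RBBBRBRRBBBRR · max L -89/512 · min R -355/2048 ⇒ -711/4096
14 of 15 · RBBBRBRRBBBRRR · max L -89/512 · min R -711/4096 ⇒ -1423/8192
15 of 15 · RBBBRBRRBBBRRRB · max L -1423/8192 · min R -711/4096 ⇒ -2845/16384

-2845/16384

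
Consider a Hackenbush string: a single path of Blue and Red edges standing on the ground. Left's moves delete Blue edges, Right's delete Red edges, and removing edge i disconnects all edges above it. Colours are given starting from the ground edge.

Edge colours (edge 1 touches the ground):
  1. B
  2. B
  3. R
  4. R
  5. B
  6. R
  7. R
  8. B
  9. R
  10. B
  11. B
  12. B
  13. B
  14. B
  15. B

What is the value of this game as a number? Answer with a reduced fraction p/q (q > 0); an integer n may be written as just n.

Prefix values for B B R R B R R B R B B B B B B via {L|R} + simplicity:
value_1 [B]  L=[0]  R=[none]  => 1
value_2 [BB]  L=[0; 1]  R=[none]  => 2
value_3 [BBR]  L=[0; 1]  R=[2]  => 3/2
value_4 [BBRR]  L=[0; 1]  R=[3/2; 2]  => 5/4
value_5 [BBRRB]  L=[0; 1; 5/4]  R=[3/2; 2]  => 11/8
value_6 [BBRRBR]  L=[0; 1; 5/4]  R=[11/8; 3/2; 2]  => 21/16
value_7 [BBRRBRR]  L=[0; 1; 5/4]  R=[21/16; 11/8; 3/2; 2]  => 41/32
value_8 [BBRRBRRB]  L=[0; 1; 5/4; 41/32]  R=[21/16; 11/8; 3/2; 2]  => 83/64
value_9 [BBRRBRRBR]  L=[0; 1; 5/4; 41/32]  R=[83/64; 21/16; 11/8; 3/2; 2]  => 165/128
value_10 [BBRRBRRBRB]  L=[0; 1; 5/4; 41/32; 165/128]  R=[83/64; 21/16; 11/8; 3/2; 2]  => 331/256
value_11 [BBRRBRRBRBB]  L=[0; 1; 5/4; 41/32; 165/128; 331/256]  R=[83/64; 21/16; 11/8; 3/2; 2]  => 663/512
value_12 [BBRRBRRBRBBB]  L=[0; 1; 5/4; 41/32; 165/128; 331/256; 663/512]  R=[83/64; 21/16; 11/8; 3/2; 2]  => 1327/1024
value_13 [BBRRBRRBRBBBB]  L=[0; 1; 5/4; 41/32; 165/128; 331/256; 663/512; 1327/1024]  R=[83/64; 21/16; 11/8; 3/2; 2]  => 2655/2048
value_14 [BBRRBRRBRBBBBB]  L=[0; 1; 5/4; 41/32; 165/128; 331/256; 663/512; 1327/1024; 2655/2048]  R=[83/64; 21/16; 11/8; 3/2; 2]  => 5311/4096
value_15 [BBRRBRRBRBBBBBB]  L=[0; 1; 5/4; 41/32; 165/128; 331/256; 663/512; 1327/1024; 2655/2048; 5311/4096]  R=[83/64; 21/16; 11/8; 3/2; 2]  => 10623/8192

10623/8192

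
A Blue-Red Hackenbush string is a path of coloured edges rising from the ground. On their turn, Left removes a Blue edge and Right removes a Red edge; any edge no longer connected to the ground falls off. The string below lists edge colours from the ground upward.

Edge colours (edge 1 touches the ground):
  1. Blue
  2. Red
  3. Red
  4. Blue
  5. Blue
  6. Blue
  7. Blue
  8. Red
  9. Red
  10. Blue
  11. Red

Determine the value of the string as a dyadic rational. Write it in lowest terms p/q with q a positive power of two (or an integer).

485/1024

B: Left { 0 }, Right { — } so simplest 1
BR: Left { 0 }, Right { 1 } so simplest 1/2
BRR: Left { 0 }, Right { 1/2,1 } so simplest 1/4
BRRB: Left { 0,1/4 }, Right { 1/2,1 } so simplest 3/8
BRRBB: Left { 0,1/4,3/8 }, Right { 1/2,1 } so simplest 7/16
BRRBBB: Left { 0,1/4,3/8,7/16 }, Right { 1/2,1 } so simplest 15/32
BRRBBBB: Left { 0,1/4,3/8,7/16,15/32 }, Right { 1/2,1 } so simplest 31/64
BRRBBBBR: Left { 0,1/4,3/8,7/16,15/32 }, Right { 31/64,1/2,1 } so simplest 61/128
BRRBBBBRR: Left { 0,1/4,3/8,7/16,15/32 }, Right { 61/128,31/64,1/2,1 } so simplest 121/256
BRRBBBBRRB: Left { 0,1/4,3/8,7/16,15/32,121/256 }, Right { 61/128,31/64,1/2,1 } so simplest 243/512
BRRBBBBRRBR: Left { 0,1/4,3/8,7/16,15/32,121/256 }, Right { 243/512,61/128,31/64,1/2,1 } so simplest 485/1024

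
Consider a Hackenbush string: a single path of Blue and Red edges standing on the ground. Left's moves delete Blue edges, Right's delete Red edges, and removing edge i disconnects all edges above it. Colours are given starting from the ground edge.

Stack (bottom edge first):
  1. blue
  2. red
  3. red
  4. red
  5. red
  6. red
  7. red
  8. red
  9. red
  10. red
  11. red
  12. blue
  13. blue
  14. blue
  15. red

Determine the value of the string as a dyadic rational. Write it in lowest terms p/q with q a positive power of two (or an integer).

step 1: add blue to get b; options L={ 0 } R={  } => 1
step 2: add red to get br; options L={ 0 } R={ 1 } => 1/2
step 3: add red to get brr; options L={ 0 } R={ 1/2, 1 } => 1/4
step 4: add red to get brrr; options L={ 0 } R={ 1/4, 1/2, 1 } => 1/8
step 5: add red to get brrrr; options L={ 0 } R={ 1/8, 1/4, 1/2, 1 } => 1/16
step 6: add red to get brrrrr; options L={ 0 } R={ 1/16, 1/8, 1/4, 1/2, 1 } => 1/32
step 7: add red to get brrrrrr; options L={ 0 } R={ 1/32, 1/16, 1/8, 1/4, 1/2, 1 } => 1/64
step 8: add red to get brrrrrrr; options L={ 0 } R={ 1/64, 1/32, 1/16, 1/8, 1/4, 1/2, 1 } => 1/128
step 9: add red to get brrrrrrrr; options L={ 0 } R={ 1/128, 1/64, 1/32, 1/16, 1/8, 1/4, 1/2, 1 } => 1/256
step 10: add red to get brrrrrrrrr; options L={ 0 } R={ 1/256, 1/128, 1/64, 1/32, 1/16, 1/8, 1/4, 1/2, 1 } => 1/512
step 11: add red to get brrrrrrrrrr; options L={ 0 } R={ 1/512, 1/256, 1/128, 1/64, 1/32, 1/16, 1/8, 1/4, 1/2, 1 } => 1/1024
step 12: add blue to get brrrrrrrrrrb; options L={ 0, 1/1024 } R={ 1/512, 1/256, 1/128, 1/64, 1/32, 1/16, 1/8, 1/4, 1/2, 1 } => 3/2048
step 13: add blue to get brrrrrrrrrrbb; options L={ 0, 1/1024, 3/2048 } R={ 1/512, 1/256, 1/128, 1/64, 1/32, 1/16, 1/8, 1/4, 1/2, 1 } => 7/4096
step 14: add blue to get brrrrrrrrrrbbb; options L={ 0, 1/1024, 3/2048, 7/4096 } R={ 1/512, 1/256, 1/128, 1/64, 1/32, 1/16, 1/8, 1/4, 1/2, 1 } => 15/8192
step 15: add red to get brrrrrrrrrrbbbr; options L={ 0, 1/1024, 3/2048, 7/4096 } R={ 15/8192, 1/512, 1/256, 1/128, 1/64, 1/32, 1/16, 1/8, 1/4, 1/2, 1 } => 29/16384

29/16384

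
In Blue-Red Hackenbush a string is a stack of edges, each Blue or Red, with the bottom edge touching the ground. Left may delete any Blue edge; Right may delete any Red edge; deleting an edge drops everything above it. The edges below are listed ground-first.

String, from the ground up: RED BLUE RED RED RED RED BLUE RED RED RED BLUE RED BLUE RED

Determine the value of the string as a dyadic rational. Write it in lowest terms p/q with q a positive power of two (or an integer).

-7915/8192

step 1: add RED to get R; options L={ (no moves) } R={ 0 } → -1
step 2: add BLUE to get RB; options L={ -1 } R={ 0 } → -1/2
step 3: add RED to get RBR; options L={ -1 } R={ -1/2,0 } → -3/4
step 4: add RED to get RBRR; options L={ -1 } R={ -3/4,-1/2,0 } → -7/8
step 5: add RED to get RBRRR; options L={ -1 } R={ -7/8,-3/4,-1/2,0 } → -15/16
step 6: add RED to get RBRRRR; options L={ -1 } R={ -15/16,-7/8,-3/4,-1/2,0 } → -31/32
step 7: add BLUE to get RBRRRRB; options L={ -1,-31/32 } R={ -15/16,-7/8,-3/4,-1/2,0 } → -61/64
step 8: add RED to get RBRRRRBR; options L={ -1,-31/32 } R={ -61/64,-15/16,-7/8,-3/4,-1/2,0 } → -123/128
step 9: add RED to get RBRRRRBRR; options L={ -1,-31/32 } R={ -123/128,-61/64,-15/16,-7/8,-3/4,-1/2,0 } → -247/256
step 10: add RED to get RBRRRRBRRR; options L={ -1,-31/32 } R={ -247/256,-123/128,-61/64,-15/16,-7/8,-3/4,-1/2,0 } → -495/512
step 11: add BLUE to get RBRRRRBRRRB; options L={ -1,-31/32,-495/512 } R={ -247/256,-123/128,-61/64,-15/16,-7/8,-3/4,-1/2,0 } → -989/1024
step 12: add RED to get RBRRRRBRRRBR; options L={ -1,-31/32,-495/512 } R={ -989/1024,-247/256,-123/128,-61/64,-15/16,-7/8,-3/4,-1/2,0 } → -1979/2048
step 13: add BLUE to get RBRRRRBRRRBRB; options L={ -1,-31/32,-495/512,-1979/2048 } R={ -989/1024,-247/256,-123/128,-61/64,-15/16,-7/8,-3/4,-1/2,0 } → -3957/4096
step 14: add RED to get RBRRRRBRRRBRBR; options L={ -1,-31/32,-495/512,-1979/2048 } R={ -3957/4096,-989/1024,-247/256,-123/128,-61/64,-15/16,-7/8,-3/4,-1/2,0 } → -7915/8192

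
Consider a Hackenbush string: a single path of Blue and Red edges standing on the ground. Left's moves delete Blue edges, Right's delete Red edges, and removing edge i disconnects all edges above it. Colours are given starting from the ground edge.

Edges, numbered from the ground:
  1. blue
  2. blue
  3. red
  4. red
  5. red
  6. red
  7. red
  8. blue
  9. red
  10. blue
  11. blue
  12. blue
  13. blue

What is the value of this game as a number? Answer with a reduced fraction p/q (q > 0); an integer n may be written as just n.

1 of 13 · b · max L 0 · min R +∞ ⇒ 1
2 of 13 · bb · max L 1 · min R +∞ ⇒ 2
3 of 13 · bbr · max L 1 · min R 2 ⇒ 3/2
4 of 13 · bbrr · max L 1 · min R 3/2 ⇒ 5/4
5 of 13 · bbrrr · max L 1 · min R 5/4 ⇒ 9/8
6 of 13 · bbrrrr · max L 1 · min R 9/8 ⇒ 17/16
7 of 13 · bbrrrrr · max L 1 · min R 17/16 ⇒ 33/32
8 of 13 · bbrrrrrb · max L 33/32 · min R 17/16 ⇒ 67/64
9 of 13 · bbrrrrrbr · max L 33/32 · min R 67/64 ⇒ 133/128
10 of 13 · bbrrrrrbrb · max L 133/128 · min R 67/64 ⇒ 267/256
11 of 13 · bbrrrrrbrbb · max L 267/256 · min R 67/64 ⇒ 535/512
12 of 13 · bbrrrrrbrbbb · max L 535/512 · min R 67/64 ⇒ 1071/1024
13 of 13 · bbrrrrrbrbbbb · max L 1071/1024 · min R 67/64 ⇒ 2143/2048

2143/2048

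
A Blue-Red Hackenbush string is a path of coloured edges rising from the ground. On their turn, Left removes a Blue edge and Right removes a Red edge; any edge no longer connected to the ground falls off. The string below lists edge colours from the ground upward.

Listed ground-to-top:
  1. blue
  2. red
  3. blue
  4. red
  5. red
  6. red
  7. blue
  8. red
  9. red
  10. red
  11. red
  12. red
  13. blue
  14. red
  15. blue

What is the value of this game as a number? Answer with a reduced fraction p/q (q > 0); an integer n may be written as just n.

8715/16384

val(b) = { 0 | ∅ } -> 1
val(br) = { 0 | 1 } -> 1/2
val(brb) = { 0; 1/2 | 1 } -> 3/4
val(brbr) = { 0; 1/2 | 3/4; 1 } -> 5/8
val(brbrr) = { 0; 1/2 | 5/8; 3/4; 1 } -> 9/16
val(brbrrr) = { 0; 1/2 | 9/16; 5/8; 3/4; 1 } -> 17/32
val(brbrrrb) = { 0; 1/2; 17/32 | 9/16; 5/8; 3/4; 1 } -> 35/64
val(brbrrrbr) = { 0; 1/2; 17/32 | 35/64; 9/16; 5/8; 3/4; 1 } -> 69/128
val(brbrrrbrr) = { 0; 1/2; 17/32 | 69/128; 35/64; 9/16; 5/8; 3/4; 1 } -> 137/256
val(brbrrrbrrr) = { 0; 1/2; 17/32 | 137/256; 69/128; 35/64; 9/16; 5/8; 3/4; 1 } -> 273/512
val(brbrrrbrrrr) = { 0; 1/2; 17/32 | 273/512; 137/256; 69/128; 35/64; 9/16; 5/8; 3/4; 1 } -> 545/1024
val(brbrrrbrrrrr) = { 0; 1/2; 17/32 | 545/1024; 273/512; 137/256; 69/128; 35/64; 9/16; 5/8; 3/4; 1 } -> 1089/2048
val(brbrrrbrrrrrb) = { 0; 1/2; 17/32; 1089/2048 | 545/1024; 273/512; 137/256; 69/128; 35/64; 9/16; 5/8; 3/4; 1 } -> 2179/4096
val(brbrrrbrrrrrbr) = { 0; 1/2; 17/32; 1089/2048 | 2179/4096; 545/1024; 273/512; 137/256; 69/128; 35/64; 9/16; 5/8; 3/4; 1 } -> 4357/8192
val(brbrrrbrrrrrbrb) = { 0; 1/2; 17/32; 1089/2048; 4357/8192 | 2179/4096; 545/1024; 273/512; 137/256; 69/128; 35/64; 9/16; 5/8; 3/4; 1 } -> 8715/16384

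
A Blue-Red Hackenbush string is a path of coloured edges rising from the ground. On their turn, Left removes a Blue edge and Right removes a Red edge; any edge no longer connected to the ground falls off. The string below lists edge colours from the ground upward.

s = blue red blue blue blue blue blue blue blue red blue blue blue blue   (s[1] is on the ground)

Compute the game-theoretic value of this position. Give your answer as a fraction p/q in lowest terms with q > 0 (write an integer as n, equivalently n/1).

Recurse on prefixes of the 14-edge string blue red blue blue blue blue blue blue blue red blue blue blue blue:
b: Left { 0 }, Right {  } => simplest 1
br: Left { 0 }, Right { 1 } => simplest 1/2
brb: Left { 0, 1/2 }, Right { 1 } => simplest 3/4
brbb: Left { 0, 1/2, 3/4 }, Right { 1 } => simplest 7/8
brbbb: Left { 0, 1/2, 3/4, 7/8 }, Right { 1 } => simplest 15/16
brbbbb: Left { 0, 1/2, 3/4, 7/8, 15/16 }, Right { 1 } => simplest 31/32
brbbbbb: Left { 0, 1/2, 3/4, 7/8, 15/16, 31/32 }, Right { 1 } => simplest 63/64
brbbbbbb: Left { 0, 1/2, 3/4, 7/8, 15/16, 31/32, 63/64 }, Right { 1 } => simplest 127/128
brbbbbbbb: Left { 0, 1/2, 3/4, 7/8, 15/16, 31/32, 63/64, 127/128 }, Right { 1 } => simplest 255/256
brbbbbbbbr: Left { 0, 1/2, 3/4, 7/8, 15/16, 31/32, 63/64, 127/128 }, Right { 255/256, 1 } => simplest 509/512
brbbbbbbbrb: Left { 0, 1/2, 3/4, 7/8, 15/16, 31/32, 63/64, 127/128, 509/512 }, Right { 255/256, 1 } => simplest 1019/1024
brbbbbbbbrbb: Left { 0, 1/2, 3/4, 7/8, 15/16, 31/32, 63/64, 127/128, 509/512, 1019/1024 }, Right { 255/256, 1 } => simplest 2039/2048
brbbbbbbbrbbb: Left { 0, 1/2, 3/4, 7/8, 15/16, 31/32, 63/64, 127/128, 509/512, 1019/1024, 2039/2048 }, Right { 255/256, 1 } => simplest 4079/4096
brbbbbbbbrbbbb: Left { 0, 1/2, 3/4, 7/8, 15/16, 31/32, 63/64, 127/128, 509/512, 1019/1024, 2039/2048, 4079/4096 }, Right { 255/256, 1 } => simplest 8159/8192

8159/8192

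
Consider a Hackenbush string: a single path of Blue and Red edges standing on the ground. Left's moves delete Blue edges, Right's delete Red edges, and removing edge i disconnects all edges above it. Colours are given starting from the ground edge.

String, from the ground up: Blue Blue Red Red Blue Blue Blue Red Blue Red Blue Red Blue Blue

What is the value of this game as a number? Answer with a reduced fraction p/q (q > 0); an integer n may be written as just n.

Recurse on prefixes of the 14-edge string Blue Blue Red Red Blue Blue Blue Red Blue Red Blue Red Blue Blue:
value(B) = { 0 | — } → 1
value(BB) = { 0, 1 | — } → 2
value(BBR) = { 0, 1 | 2 } → 3/2
value(BBRR) = { 0, 1 | 3/2, 2 } → 5/4
value(BBRRB) = { 0, 1, 5/4 | 3/2, 2 } → 11/8
value(BBRRBB) = { 0, 1, 5/4, 11/8 | 3/2, 2 } → 23/16
value(BBRRBBB) = { 0, 1, 5/4, 11/8, 23/16 | 3/2, 2 } → 47/32
value(BBRRBBBR) = { 0, 1, 5/4, 11/8, 23/16 | 47/32, 3/2, 2 } → 93/64
value(BBRRBBBRB) = { 0, 1, 5/4, 11/8, 23/16, 93/64 | 47/32, 3/2, 2 } → 187/128
value(BBRRBBBRBR) = { 0, 1, 5/4, 11/8, 23/16, 93/64 | 187/128, 47/32, 3/2, 2 } → 373/256
value(BBRRBBBRBRB) = { 0, 1, 5/4, 11/8, 23/16, 93/64, 373/256 | 187/128, 47/32, 3/2, 2 } → 747/512
value(BBRRBBBRBRBR) = { 0, 1, 5/4, 11/8, 23/16, 93/64, 373/256 | 747/512, 187/128, 47/32, 3/2, 2 } → 1493/1024
value(BBRRBBBRBRBRB) = { 0, 1, 5/4, 11/8, 23/16, 93/64, 373/256, 1493/1024 | 747/512, 187/128, 47/32, 3/2, 2 } → 2987/2048
value(BBRRBBBRBRBRBB) = { 0, 1, 5/4, 11/8, 23/16, 93/64, 373/256, 1493/1024, 2987/2048 | 747/512, 187/128, 47/32, 3/2, 2 } → 5975/4096

5975/4096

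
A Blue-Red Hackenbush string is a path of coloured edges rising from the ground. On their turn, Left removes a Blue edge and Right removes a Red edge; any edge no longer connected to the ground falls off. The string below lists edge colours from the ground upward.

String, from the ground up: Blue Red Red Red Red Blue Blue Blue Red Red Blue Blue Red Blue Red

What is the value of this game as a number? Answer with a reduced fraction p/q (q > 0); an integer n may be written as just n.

1845/16384

g(B) = { 0 |  } -> 1
g(BR) = { 0 | 1 } -> 1/2
g(BRR) = { 0 | 1/2,1 } -> 1/4
g(BRRR) = { 0 | 1/4,1/2,1 } -> 1/8
g(BRRRR) = { 0 | 1/8,1/4,1/2,1 } -> 1/16
g(BRRRRB) = { 0,1/16 | 1/8,1/4,1/2,1 } -> 3/32
g(BRRRRBB) = { 0,1/16,3/32 | 1/8,1/4,1/2,1 } -> 7/64
g(BRRRRBBB) = { 0,1/16,3/32,7/64 | 1/8,1/4,1/2,1 } -> 15/128
g(BRRRRBBBR) = { 0,1/16,3/32,7/64 | 15/128,1/8,1/4,1/2,1 } -> 29/256
g(BRRRRBBBRR) = { 0,1/16,3/32,7/64 | 29/256,15/128,1/8,1/4,1/2,1 } -> 57/512
g(BRRRRBBBRRB) = { 0,1/16,3/32,7/64,57/512 | 29/256,15/128,1/8,1/4,1/2,1 } -> 115/1024
g(BRRRRBBBRRBB) = { 0,1/16,3/32,7/64,57/512,115/1024 | 29/256,15/128,1/8,1/4,1/2,1 } -> 231/2048
g(BRRRRBBBRRBBR) = { 0,1/16,3/32,7/64,57/512,115/1024 | 231/2048,29/256,15/128,1/8,1/4,1/2,1 } -> 461/4096
g(BRRRRBBBRRBBRB) = { 0,1/16,3/32,7/64,57/512,115/1024,461/4096 | 231/2048,29/256,15/128,1/8,1/4,1/2,1 } -> 923/8192
g(BRRRRBBBRRBBRBR) = { 0,1/16,3/32,7/64,57/512,115/1024,461/4096 | 923/8192,231/2048,29/256,15/128,1/8,1/4,1/2,1 } -> 1845/16384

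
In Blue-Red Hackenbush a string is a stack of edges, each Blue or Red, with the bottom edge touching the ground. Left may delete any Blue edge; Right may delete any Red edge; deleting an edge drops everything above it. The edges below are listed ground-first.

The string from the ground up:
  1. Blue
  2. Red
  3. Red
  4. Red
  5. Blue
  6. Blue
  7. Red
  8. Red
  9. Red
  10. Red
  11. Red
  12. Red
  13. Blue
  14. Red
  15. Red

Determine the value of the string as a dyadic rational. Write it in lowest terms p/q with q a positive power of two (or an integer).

3081/16384

edge 1 of 15 (Blue): { 0 | — } so 1
edge 2 of 15 (Red): { 0 | 1 } so 1/2
edge 3 of 15 (Red): { 0 | 1/2 1 } so 1/4
edge 4 of 15 (Red): { 0 | 1/4 1/2 1 } so 1/8
edge 5 of 15 (Blue): { 0 1/8 | 1/4 1/2 1 } so 3/16
edge 6 of 15 (Blue): { 0 1/8 3/16 | 1/4 1/2 1 } so 7/32
edge 7 of 15 (Red): { 0 1/8 3/16 | 7/32 1/4 1/2 1 } so 13/64
edge 8 of 15 (Red): { 0 1/8 3/16 | 13/64 7/32 1/4 1/2 1 } so 25/128
edge 9 of 15 (Red): { 0 1/8 3/16 | 25/128 13/64 7/32 1/4 1/2 1 } so 49/256
edge 10 of 15 (Red): { 0 1/8 3/16 | 49/256 25/128 13/64 7/32 1/4 1/2 1 } so 97/512
edge 11 of 15 (Red): { 0 1/8 3/16 | 97/512 49/256 25/128 13/64 7/32 1/4 1/2 1 } so 193/1024
edge 12 of 15 (Red): { 0 1/8 3/16 | 193/1024 97/512 49/256 25/128 13/64 7/32 1/4 1/2 1 } so 385/2048
edge 13 of 15 (Blue): { 0 1/8 3/16 385/2048 | 193/1024 97/512 49/256 25/128 13/64 7/32 1/4 1/2 1 } so 771/4096
edge 14 of 15 (Red): { 0 1/8 3/16 385/2048 | 771/4096 193/1024 97/512 49/256 25/128 13/64 7/32 1/4 1/2 1 } so 1541/8192
edge 15 of 15 (Red): { 0 1/8 3/16 385/2048 | 1541/8192 771/4096 193/1024 97/512 49/256 25/128 13/64 7/32 1/4 1/2 1 } so 3081/16384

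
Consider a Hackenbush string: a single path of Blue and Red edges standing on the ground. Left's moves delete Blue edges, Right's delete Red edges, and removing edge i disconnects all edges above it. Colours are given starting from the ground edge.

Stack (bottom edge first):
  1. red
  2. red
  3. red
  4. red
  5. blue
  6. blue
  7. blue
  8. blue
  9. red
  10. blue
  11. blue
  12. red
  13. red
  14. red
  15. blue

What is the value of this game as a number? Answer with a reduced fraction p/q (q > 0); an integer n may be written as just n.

1 of 15 · r · max L −∞ · min R 0 = -1
2 of 15 · rr · max L −∞ · min R -1 = -2
3 of 15 · rrr · max L −∞ · min R -2 = -3
4 of 15 · rrrr · max L −∞ · min R -3 = -4
5 of 15 · rrrrb · max L -4 · min R -3 = -7/2
6 of 15 · rrrrbb · max L -7/2 · min R -3 = -13/4
7 of 15 · rrrrbbb · max L -13/4 · min R -3 = -25/8
8 of 15 · rrrrbbbb · max L -25/8 · min R -3 = -49/16
9 of 15 · rrrrbbbbr · max L -25/8 · min R -49/16 = -99/32
10 of 15 · rrrrbbbbrb · max L -99/32 · min R -49/16 = -197/64
11 of 15 · rrrrbbbbrbb · max L -197/64 · min R -49/16 = -393/128
12 of 15 · rrrrbbbbrbbr · max L -197/64 · min R -393/128 = -787/256
13 of 15 · rrrrbbbbrbbrr · max L -197/64 · min R -787/256 = -1575/512
14 of 15 · rrrrbbbbrbbrrr · max L -197/64 · min R -1575/512 = -3151/1024
15 of 15 · rrrrbbbbrbbrrrb · max L -3151/1024 · min R -1575/512 = -6301/2048

-6301/2048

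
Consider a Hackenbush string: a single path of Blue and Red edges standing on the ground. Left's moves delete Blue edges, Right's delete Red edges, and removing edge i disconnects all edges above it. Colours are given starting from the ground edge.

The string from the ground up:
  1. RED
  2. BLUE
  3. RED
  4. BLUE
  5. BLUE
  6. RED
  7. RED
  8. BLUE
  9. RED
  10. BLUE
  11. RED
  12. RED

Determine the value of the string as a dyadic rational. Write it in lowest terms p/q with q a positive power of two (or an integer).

-1239/2048

1 of 12 · R · max L −∞ · min R 0 = -1
2 of 12 · RB · max L -1 · min R 0 = -1/2
3 of 12 · RBR · max L -1 · min R -1/2 = -3/4
4 of 12 · RBRB · max L -3/4 · min R -1/2 = -5/8
5 of 12 · RBRBB · max L -5/8 · min R -1/2 = -9/16
6 of 12 · RBRBBR · max L -5/8 · min R -9/16 = -19/32
7 of 12 · RBRBBRR · max L -5/8 · min R -19/32 = -39/64
8 of 12 · RBRBBRRB · max L -39/64 · min R -19/32 = -77/128
9 of 12 · RBRBBRRBR · max L -39/64 · min R -77/128 = -155/256
10 of 12 · RBRBBRRBRB · max L -155/256 · min R -77/128 = -309/512
11 of 12 · RBRBBRRBRBR · max L -155/256 · min R -309/512 = -619/1024
12 of 12 · RBRBBRRBRBRR · max L -155/256 · min R -619/1024 = -1239/2048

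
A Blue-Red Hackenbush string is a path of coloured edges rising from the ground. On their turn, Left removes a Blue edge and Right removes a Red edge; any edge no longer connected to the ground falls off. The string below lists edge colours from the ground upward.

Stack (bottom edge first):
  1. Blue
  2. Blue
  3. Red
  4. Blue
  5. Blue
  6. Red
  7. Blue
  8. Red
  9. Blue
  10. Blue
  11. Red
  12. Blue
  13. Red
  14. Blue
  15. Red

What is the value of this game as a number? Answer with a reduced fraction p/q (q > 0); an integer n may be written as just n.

Prefix values for Blue Blue Red Blue Blue Red Blue Red Blue Blue Red Blue Red Blue Red via {L|R} + simplicity:
B: Left { 0 }, Right { — } -> simplest 1
BB: Left { 0 1 }, Right { — } -> simplest 2
BBR: Left { 0 1 }, Right { 2 } -> simplest 3/2
BBRB: Left { 0 1 3/2 }, Right { 2 } -> simplest 7/4
BBRBB: Left { 0 1 3/2 7/4 }, Right { 2 } -> simplest 15/8
BBRBBR: Left { 0 1 3/2 7/4 }, Right { 15/8 2 } -> simplest 29/16
BBRBBRB: Left { 0 1 3/2 7/4 29/16 }, Right { 15/8 2 } -> simplest 59/32
BBRBBRBR: Left { 0 1 3/2 7/4 29/16 }, Right { 59/32 15/8 2 } -> simplest 117/64
BBRBBRBRB: Left { 0 1 3/2 7/4 29/16 117/64 }, Right { 59/32 15/8 2 } -> simplest 235/128
BBRBBRBRBB: Left { 0 1 3/2 7/4 29/16 117/64 235/128 }, Right { 59/32 15/8 2 } -> simplest 471/256
BBRBBRBRBBR: Left { 0 1 3/2 7/4 29/16 117/64 235/128 }, Right { 471/256 59/32 15/8 2 } -> simplest 941/512
BBRBBRBRBBRB: Left { 0 1 3/2 7/4 29/16 117/64 235/128 941/512 }, Right { 471/256 59/32 15/8 2 } -> simplest 1883/1024
BBRBBRBRBBRBR: Left { 0 1 3/2 7/4 29/16 117/64 235/128 941/512 }, Right { 1883/1024 471/256 59/32 15/8 2 } -> simplest 3765/2048
BBRBBRBRBBRBRB: Left { 0 1 3/2 7/4 29/16 117/64 235/128 941/512 3765/2048 }, Right { 1883/1024 471/256 59/32 15/8 2 } -> simplest 7531/4096
BBRBBRBRBBRBRBR: Left { 0 1 3/2 7/4 29/16 117/64 235/128 941/512 3765/2048 }, Right { 7531/4096 1883/1024 471/256 59/32 15/8 2 } -> simplest 15061/8192

15061/8192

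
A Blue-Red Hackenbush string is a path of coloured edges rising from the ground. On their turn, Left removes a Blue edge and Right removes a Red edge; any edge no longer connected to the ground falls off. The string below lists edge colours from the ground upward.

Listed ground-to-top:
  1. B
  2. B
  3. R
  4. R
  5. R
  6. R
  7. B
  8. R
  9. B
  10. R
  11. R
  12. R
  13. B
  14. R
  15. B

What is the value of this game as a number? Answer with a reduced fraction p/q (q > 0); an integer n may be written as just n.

8843/8192

Recurse on prefixes of the 15-edge string B B R R R R B R B R R R B R B:
edge 1 of 15 (B): { 0 | none } gives 1
edge 2 of 15 (B): { 0; 1 | none } gives 2
edge 3 of 15 (R): { 0; 1 | 2 } gives 3/2
edge 4 of 15 (R): { 0; 1 | 3/2; 2 } gives 5/4
edge 5 of 15 (R): { 0; 1 | 5/4; 3/2; 2 } gives 9/8
edge 6 of 15 (R): { 0; 1 | 9/8; 5/4; 3/2; 2 } gives 17/16
edge 7 of 15 (B): { 0; 1; 17/16 | 9/8; 5/4; 3/2; 2 } gives 35/32
edge 8 of 15 (R): { 0; 1; 17/16 | 35/32; 9/8; 5/4; 3/2; 2 } gives 69/64
edge 9 of 15 (B): { 0; 1; 17/16; 69/64 | 35/32; 9/8; 5/4; 3/2; 2 } gives 139/128
edge 10 of 15 (R): { 0; 1; 17/16; 69/64 | 139/128; 35/32; 9/8; 5/4; 3/2; 2 } gives 277/256
edge 11 of 15 (R): { 0; 1; 17/16; 69/64 | 277/256; 139/128; 35/32; 9/8; 5/4; 3/2; 2 } gives 553/512
edge 12 of 15 (R): { 0; 1; 17/16; 69/64 | 553/512; 277/256; 139/128; 35/32; 9/8; 5/4; 3/2; 2 } gives 1105/1024
edge 13 of 15 (B): { 0; 1; 17/16; 69/64; 1105/1024 | 553/512; 277/256; 139/128; 35/32; 9/8; 5/4; 3/2; 2 } gives 2211/2048
edge 14 of 15 (R): { 0; 1; 17/16; 69/64; 1105/1024 | 2211/2048; 553/512; 277/256; 139/128; 35/32; 9/8; 5/4; 3/2; 2 } gives 4421/4096
edge 15 of 15 (B): { 0; 1; 17/16; 69/64; 1105/1024; 4421/4096 | 2211/2048; 553/512; 277/256; 139/128; 35/32; 9/8; 5/4; 3/2; 2 } gives 8843/8192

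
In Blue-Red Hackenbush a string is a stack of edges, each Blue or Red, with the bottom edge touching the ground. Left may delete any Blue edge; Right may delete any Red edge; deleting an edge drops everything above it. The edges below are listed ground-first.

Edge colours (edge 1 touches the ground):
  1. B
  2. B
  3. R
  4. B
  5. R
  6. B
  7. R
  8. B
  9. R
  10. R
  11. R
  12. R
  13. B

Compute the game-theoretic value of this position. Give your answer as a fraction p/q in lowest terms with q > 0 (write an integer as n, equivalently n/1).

3395/2048

step 1: add B to get B; options L={ 0 } R={ ∅ } → 1
step 2: add B to get BB; options L={ 0 1 } R={ ∅ } → 2
step 3: add R to get BBR; options L={ 0 1 } R={ 2 } → 3/2
step 4: add B to get BBRB; options L={ 0 1 3/2 } R={ 2 } → 7/4
step 5: add R to get BBRBR; options L={ 0 1 3/2 } R={ 7/4 2 } → 13/8
step 6: add B to get BBRBRB; options L={ 0 1 3/2 13/8 } R={ 7/4 2 } → 27/16
step 7: add R to get BBRBRBR; options L={ 0 1 3/2 13/8 } R={ 27/16 7/4 2 } → 53/32
step 8: add B to get BBRBRBRB; options L={ 0 1 3/2 13/8 53/32 } R={ 27/16 7/4 2 } → 107/64
step 9: add R to get BBRBRBRBR; options L={ 0 1 3/2 13/8 53/32 } R={ 107/64 27/16 7/4 2 } → 213/128
step 10: add R to get BBRBRBRBRR; options L={ 0 1 3/2 13/8 53/32 } R={ 213/128 107/64 27/16 7/4 2 } → 425/256
step 11: add R to get BBRBRBRBRRR; options L={ 0 1 3/2 13/8 53/32 } R={ 425/256 213/128 107/64 27/16 7/4 2 } → 849/512
step 12: add R to get BBRBRBRBRRRR; options L={ 0 1 3/2 13/8 53/32 } R={ 849/512 425/256 213/128 107/64 27/16 7/4 2 } → 1697/1024
step 13: add B to get BBRBRBRBRRRRB; options L={ 0 1 3/2 13/8 53/32 1697/1024 } R={ 849/512 425/256 213/128 107/64 27/16 7/4 2 } → 3395/2048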